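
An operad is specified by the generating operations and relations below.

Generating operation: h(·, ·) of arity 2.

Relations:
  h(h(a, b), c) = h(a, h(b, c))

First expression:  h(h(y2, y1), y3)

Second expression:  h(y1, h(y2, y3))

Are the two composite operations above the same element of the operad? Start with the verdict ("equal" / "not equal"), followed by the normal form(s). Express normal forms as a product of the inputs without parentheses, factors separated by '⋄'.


not equal — first y2 ⋄ y1 ⋄ y3, second y1 ⋄ y2 ⋄ y3


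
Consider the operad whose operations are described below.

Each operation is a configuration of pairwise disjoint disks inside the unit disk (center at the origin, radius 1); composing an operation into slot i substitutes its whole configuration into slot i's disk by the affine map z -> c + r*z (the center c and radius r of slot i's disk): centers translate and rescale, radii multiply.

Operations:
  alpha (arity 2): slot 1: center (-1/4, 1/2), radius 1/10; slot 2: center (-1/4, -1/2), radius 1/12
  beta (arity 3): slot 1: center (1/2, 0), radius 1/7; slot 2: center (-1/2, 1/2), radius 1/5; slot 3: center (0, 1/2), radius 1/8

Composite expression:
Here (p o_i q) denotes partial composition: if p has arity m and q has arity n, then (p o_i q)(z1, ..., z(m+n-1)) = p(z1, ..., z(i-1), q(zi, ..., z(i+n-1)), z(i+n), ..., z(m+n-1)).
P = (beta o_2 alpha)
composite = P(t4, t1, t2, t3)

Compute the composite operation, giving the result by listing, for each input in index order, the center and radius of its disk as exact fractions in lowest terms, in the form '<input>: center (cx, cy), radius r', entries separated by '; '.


t1: center (-11/20, 3/5), radius 1/50; t2: center (-11/20, 2/5), radius 1/60; t3: center (0, 1/2), radius 1/8; t4: center (1/2, 0), radius 1/7

Below beta, radii multiply path by path; the t-disk centers shift.
input t4: applying the 1 nested substitution gives center (1/2, 0), radius 1/7
input t1: applying the 2 nested substitutions gives center (-11/20, 3/5), radius 1/50
input t2: applying the 2 nested substitutions gives center (-11/20, 2/5), radius 1/60
input t3: applying the 1 nested substitution gives center (0, 1/2), radius 1/8


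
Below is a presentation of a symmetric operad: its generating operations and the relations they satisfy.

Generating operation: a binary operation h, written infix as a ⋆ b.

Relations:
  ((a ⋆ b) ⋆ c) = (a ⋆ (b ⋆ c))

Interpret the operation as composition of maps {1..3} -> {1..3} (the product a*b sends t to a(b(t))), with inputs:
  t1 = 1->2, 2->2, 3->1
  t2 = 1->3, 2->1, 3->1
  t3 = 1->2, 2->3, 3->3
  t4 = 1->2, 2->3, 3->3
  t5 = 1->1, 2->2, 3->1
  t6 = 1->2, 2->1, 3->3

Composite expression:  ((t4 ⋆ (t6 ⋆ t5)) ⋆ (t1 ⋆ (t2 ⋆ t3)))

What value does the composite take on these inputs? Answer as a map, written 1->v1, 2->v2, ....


1->2, 2->2, 3->2

(t6 ⋆ t5) = 1->2, 2->1, 3->2
(t4 ⋆ (t6 ⋆ t5)) = 1->3, 2->2, 3->3
(t2 ⋆ t3) = 1->1, 2->1, 3->1
(t1 ⋆ (t2 ⋆ t3)) = 1->2, 2->2, 3->2
((t4 ⋆ (t6 ⋆ t5)) ⋆ (t1 ⋆ (t2 ⋆ t3))) = 1->2, 2->2, 3->2


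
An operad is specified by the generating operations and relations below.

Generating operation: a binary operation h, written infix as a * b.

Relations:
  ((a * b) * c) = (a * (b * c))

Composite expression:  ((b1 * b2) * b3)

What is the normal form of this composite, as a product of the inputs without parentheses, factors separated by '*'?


b1 * b2 * b3


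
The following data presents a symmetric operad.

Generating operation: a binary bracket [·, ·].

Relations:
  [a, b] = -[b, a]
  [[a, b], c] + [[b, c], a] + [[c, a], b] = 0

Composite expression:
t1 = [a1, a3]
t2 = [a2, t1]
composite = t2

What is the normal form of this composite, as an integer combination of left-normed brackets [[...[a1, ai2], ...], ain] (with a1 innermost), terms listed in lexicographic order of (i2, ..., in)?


-[[a1, a3], a2]


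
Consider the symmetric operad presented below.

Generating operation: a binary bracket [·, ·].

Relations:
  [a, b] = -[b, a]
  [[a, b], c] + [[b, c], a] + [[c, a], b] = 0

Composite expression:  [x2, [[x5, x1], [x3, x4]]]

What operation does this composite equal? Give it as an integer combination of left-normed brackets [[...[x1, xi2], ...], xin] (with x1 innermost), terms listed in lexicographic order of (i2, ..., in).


[[[[x1, x5], x3], x4], x2] - [[[[x1, x5], x4], x3], x2]

A multilinear Lie element is pinned by x1-initial words (x1 innermost).
Composite bracket: [x2, [[x5, x1], [x3, x4]]]
Under [a, b] = ab - ba we get 16 signed associative words (2^4 = 16).
Only words starting with x1 matter:
  word x1x5x3x4x2 has sign +1, contributing +[[[[x1, x5], x3], x4], x2]
  word x1x5x4x3x2 has sign -1, contributing -[[[[x1, x5], x4], x3], x2]


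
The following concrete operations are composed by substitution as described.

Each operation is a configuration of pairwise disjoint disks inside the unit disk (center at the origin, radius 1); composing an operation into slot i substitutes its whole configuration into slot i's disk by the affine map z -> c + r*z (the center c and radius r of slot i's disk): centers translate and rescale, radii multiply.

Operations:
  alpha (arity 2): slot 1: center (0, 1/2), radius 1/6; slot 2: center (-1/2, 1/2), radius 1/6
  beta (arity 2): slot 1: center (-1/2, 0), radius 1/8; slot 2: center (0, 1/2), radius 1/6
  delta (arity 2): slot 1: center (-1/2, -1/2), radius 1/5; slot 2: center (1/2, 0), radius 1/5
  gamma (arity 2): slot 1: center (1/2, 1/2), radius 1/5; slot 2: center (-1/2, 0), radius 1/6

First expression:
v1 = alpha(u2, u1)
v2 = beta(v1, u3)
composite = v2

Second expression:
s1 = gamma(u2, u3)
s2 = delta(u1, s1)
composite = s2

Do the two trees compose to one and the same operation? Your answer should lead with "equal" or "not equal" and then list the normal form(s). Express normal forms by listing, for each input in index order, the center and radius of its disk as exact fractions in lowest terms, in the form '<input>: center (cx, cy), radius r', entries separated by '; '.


The first expression reduces to u1: center (-9/16, 1/16), radius 1/48; u2: center (-1/2, 1/16), radius 1/48; u3: center (0, 1/2), radius 1/6
The second expression reduces to u1: center (-1/2, -1/2), radius 1/5; u2: center (3/5, 1/10), radius 1/25; u3: center (2/5, 0), radius 1/30
The normal forms differ: not equal.

not equal — first u1: center (-9/16, 1/16), radius 1/48; u2: center (-1/2, 1/16), radius 1/48; u3: center (0, 1/2), radius 1/6, second u1: center (-1/2, -1/2), radius 1/5; u2: center (3/5, 1/10), radius 1/25; u3: center (2/5, 0), radius 1/30


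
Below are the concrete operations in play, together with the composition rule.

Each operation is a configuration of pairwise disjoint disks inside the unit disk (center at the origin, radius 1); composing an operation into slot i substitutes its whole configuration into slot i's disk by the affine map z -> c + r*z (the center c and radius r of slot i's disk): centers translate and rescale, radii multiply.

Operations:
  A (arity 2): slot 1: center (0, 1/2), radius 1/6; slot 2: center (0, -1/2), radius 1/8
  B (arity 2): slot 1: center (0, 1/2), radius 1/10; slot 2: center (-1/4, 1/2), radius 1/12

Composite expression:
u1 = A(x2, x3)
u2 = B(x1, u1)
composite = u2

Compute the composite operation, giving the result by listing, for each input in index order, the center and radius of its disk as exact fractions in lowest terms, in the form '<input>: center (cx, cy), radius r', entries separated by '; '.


x1: center (0, 1/2), radius 1/10; x2: center (-1/4, 13/24), radius 1/72; x3: center (-1/4, 11/24), radius 1/96


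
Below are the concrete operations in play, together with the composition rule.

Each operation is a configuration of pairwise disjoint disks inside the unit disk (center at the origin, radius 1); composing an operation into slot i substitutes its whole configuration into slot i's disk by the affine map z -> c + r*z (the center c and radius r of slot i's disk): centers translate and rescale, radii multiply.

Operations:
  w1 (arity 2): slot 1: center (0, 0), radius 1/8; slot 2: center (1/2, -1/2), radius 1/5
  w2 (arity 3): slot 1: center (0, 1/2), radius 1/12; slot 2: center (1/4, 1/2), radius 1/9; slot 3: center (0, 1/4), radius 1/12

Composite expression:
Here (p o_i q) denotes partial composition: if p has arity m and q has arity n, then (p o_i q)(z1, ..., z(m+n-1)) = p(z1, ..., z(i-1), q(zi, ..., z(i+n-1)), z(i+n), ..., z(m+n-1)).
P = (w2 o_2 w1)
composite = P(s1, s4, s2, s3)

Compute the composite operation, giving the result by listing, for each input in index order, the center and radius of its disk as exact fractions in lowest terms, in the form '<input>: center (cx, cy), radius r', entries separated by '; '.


s1: center (0, 1/2), radius 1/12; s2: center (11/36, 4/9), radius 1/45; s3: center (0, 1/4), radius 1/12; s4: center (1/4, 1/2), radius 1/72


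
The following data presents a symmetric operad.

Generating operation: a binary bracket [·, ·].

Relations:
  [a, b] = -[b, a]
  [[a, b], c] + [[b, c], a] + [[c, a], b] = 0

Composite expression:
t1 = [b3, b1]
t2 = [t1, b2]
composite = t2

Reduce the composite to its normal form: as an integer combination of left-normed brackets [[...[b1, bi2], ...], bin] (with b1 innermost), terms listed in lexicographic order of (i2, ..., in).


Left-normed coefficients sit on the b1-initial expansion words.
Composite bracket: [[b3, b1], b2]
The bracket unfolds into 4 signed words via [a, b] = ab - ba (2^2 = 4).
Coefficients come from the b1-initial words:
  word b1b3b2 has sign -1, contributing -[[b1, b3], b2]

-[[b1, b3], b2]


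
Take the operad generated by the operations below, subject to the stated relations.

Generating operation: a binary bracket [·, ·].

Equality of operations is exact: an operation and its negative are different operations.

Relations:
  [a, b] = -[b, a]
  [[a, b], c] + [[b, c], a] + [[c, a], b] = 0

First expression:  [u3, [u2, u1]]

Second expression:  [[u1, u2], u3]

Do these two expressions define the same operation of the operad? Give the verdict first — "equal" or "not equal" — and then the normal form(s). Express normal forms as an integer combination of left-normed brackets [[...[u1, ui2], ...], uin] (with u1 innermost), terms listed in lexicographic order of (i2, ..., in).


equal — both sides give [[u1, u2], u3]

The first composite normalizes to [[u1, u2], u3]
The second composite normalizes to [[u1, u2], u3]
Same normal form: equal.


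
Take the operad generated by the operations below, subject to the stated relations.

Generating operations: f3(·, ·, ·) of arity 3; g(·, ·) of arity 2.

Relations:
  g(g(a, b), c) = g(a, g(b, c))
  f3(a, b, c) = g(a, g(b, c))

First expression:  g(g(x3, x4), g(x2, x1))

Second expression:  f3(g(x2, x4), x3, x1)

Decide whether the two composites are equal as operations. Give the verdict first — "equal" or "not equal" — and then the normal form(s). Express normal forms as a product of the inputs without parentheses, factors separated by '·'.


The first expression reduces to x3 · x4 · x2 · x1
The second expression reduces to x2 · x4 · x3 · x1
Different reductions; not equal.

not equal; the first gives x3 · x4 · x2 · x1 and the second x2 · x4 · x3 · x1


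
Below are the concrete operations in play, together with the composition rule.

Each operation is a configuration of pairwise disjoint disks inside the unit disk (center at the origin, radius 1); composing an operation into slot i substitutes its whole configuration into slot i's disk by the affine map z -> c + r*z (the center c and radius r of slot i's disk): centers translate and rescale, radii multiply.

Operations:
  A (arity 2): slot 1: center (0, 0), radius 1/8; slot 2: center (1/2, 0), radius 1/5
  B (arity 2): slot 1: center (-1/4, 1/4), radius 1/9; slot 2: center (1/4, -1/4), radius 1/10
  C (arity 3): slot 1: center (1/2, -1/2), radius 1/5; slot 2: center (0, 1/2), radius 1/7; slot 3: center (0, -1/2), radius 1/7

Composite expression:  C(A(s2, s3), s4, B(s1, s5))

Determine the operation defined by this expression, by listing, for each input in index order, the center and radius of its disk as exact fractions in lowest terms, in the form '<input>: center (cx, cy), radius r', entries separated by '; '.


Nesting under C composes maps z -> c + r*z down each s-path.
tracing s2 down its 2-map path: center (1/2, -1/2), radius 1/40
tracing s3 down its 2-map path: center (3/5, -1/2), radius 1/25
tracing s4 down its 1-map path: center (0, 1/2), radius 1/7
tracing s1 down its 2-map path: center (-1/28, -13/28), radius 1/63
tracing s5 down its 2-map path: center (1/28, -15/28), radius 1/70

s1: center (-1/28, -13/28), radius 1/63; s2: center (1/2, -1/2), radius 1/40; s3: center (3/5, -1/2), radius 1/25; s4: center (0, 1/2), radius 1/7; s5: center (1/28, -15/28), radius 1/70


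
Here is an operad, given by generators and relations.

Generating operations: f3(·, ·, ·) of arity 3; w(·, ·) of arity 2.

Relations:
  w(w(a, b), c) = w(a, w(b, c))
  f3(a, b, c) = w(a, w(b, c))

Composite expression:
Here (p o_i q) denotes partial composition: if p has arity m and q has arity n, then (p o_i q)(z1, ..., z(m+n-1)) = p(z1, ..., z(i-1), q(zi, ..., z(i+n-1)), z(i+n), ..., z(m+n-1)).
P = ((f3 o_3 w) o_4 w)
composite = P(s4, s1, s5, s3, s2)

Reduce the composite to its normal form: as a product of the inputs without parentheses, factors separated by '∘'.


s4 ∘ s1 ∘ s5 ∘ s3 ∘ s2

Under associativity of f3, the answer is the s's in reading order.
w(s3, s2) flattens to s3 ∘ s2
w(s5, w(s3, s2)) flattens to s5 ∘ s3 ∘ s2
f3(s4, s1, w(s5, w(s3, s2))) flattens to s4 ∘ s1 ∘ s5 ∘ s3 ∘ s2


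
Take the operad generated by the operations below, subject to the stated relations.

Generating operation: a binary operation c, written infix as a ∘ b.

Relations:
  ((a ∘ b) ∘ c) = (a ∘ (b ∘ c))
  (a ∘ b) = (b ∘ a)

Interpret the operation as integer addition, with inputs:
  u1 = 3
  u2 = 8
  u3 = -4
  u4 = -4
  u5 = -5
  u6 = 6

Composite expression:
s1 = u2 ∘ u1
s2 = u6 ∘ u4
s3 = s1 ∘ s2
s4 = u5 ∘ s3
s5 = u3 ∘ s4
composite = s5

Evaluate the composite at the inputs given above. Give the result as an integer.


4

(u2 ∘ u1) = 11
(u6 ∘ u4) = 2
((u2 ∘ u1) ∘ (u6 ∘ u4)) = 13
(u5 ∘ ((u2 ∘ u1) ∘ (u6 ∘ u4))) = 8
(u3 ∘ (u5 ∘ ((u2 ∘ u1) ∘ (u6 ∘ u4)))) = 4


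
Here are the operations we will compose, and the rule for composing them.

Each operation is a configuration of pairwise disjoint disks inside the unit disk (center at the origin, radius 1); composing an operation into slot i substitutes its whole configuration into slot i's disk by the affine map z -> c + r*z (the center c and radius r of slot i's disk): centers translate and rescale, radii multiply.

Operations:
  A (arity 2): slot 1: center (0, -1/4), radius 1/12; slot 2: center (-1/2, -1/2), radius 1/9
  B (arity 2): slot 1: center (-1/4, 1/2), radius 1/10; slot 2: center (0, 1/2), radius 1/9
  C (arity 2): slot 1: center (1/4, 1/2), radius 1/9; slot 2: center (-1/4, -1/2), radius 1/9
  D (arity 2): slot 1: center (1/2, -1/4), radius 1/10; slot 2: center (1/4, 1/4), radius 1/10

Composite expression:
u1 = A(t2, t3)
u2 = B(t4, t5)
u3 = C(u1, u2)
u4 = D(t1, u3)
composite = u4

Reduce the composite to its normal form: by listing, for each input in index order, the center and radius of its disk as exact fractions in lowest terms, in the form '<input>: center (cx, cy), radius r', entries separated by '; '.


t1: center (1/2, -1/4), radius 1/10; t2: center (11/40, 107/360), radius 1/1080; t3: center (97/360, 53/180), radius 1/810; t4: center (2/9, 37/180), radius 1/900; t5: center (9/40, 37/180), radius 1/810

Nesting under D composes maps z -> c + r*z down each t-path.
input t1: applying the 1 nested substitution gives center (1/2, -1/4), radius 1/10
input t2: applying the 3 nested substitutions gives center (11/40, 107/360), radius 1/1080
input t3: applying the 3 nested substitutions gives center (97/360, 53/180), radius 1/810
input t4: applying the 3 nested substitutions gives center (2/9, 37/180), radius 1/900
input t5: applying the 3 nested substitutions gives center (9/40, 37/180), radius 1/810


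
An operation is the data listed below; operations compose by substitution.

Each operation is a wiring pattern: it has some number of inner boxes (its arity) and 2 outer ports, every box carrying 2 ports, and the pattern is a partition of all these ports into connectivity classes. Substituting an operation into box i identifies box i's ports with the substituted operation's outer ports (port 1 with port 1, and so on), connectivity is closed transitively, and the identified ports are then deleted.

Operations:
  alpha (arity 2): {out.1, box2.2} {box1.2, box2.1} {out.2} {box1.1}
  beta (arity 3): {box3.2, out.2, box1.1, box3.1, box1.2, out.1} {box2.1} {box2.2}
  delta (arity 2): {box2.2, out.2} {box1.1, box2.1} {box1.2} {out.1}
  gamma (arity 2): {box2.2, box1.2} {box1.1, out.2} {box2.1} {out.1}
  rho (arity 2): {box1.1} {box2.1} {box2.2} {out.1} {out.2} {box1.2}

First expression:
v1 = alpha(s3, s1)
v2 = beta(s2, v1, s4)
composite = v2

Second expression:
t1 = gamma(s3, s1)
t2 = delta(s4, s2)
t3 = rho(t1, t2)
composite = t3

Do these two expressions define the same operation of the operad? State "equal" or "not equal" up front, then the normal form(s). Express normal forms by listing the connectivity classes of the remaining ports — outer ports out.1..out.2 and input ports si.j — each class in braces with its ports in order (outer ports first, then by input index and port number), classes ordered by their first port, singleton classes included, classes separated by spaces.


not equal: they reduce to {out.1, out.2, s2.1, s2.2, s4.1, s4.2} {s1.1, s3.2} {s1.2} {s3.1} and {out.1} {out.2} {s1.1} {s1.2, s3.2} {s2.1, s4.1} {s2.2} {s3.1} {s4.2}

In normal form, the first expression is {out.1, out.2, s2.1, s2.2, s4.1, s4.2} {s1.1, s3.2} {s1.2} {s3.1}
In normal form, the second expression is {out.1} {out.2} {s1.1} {s1.2, s3.2} {s2.1, s4.1} {s2.2} {s3.1} {s4.2}
Different reductions; not equal.


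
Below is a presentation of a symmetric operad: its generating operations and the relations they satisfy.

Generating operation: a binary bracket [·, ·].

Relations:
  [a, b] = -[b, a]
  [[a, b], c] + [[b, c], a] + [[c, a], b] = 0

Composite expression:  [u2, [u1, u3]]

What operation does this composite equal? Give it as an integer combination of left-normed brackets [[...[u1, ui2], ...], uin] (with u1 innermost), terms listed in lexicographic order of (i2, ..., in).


-[[u1, u3], u2]

A multilinear Lie element is pinned by u1-initial words (u1 innermost).
Composite bracket: [u2, [u1, u3]]
Expanding via [a, b] = ab - ba: 4 signed words (2^2 = 4).
Coefficients come from the u1-initial words:
  u1u3u2 (sign -1) contributes -[[u1, u3], u2]


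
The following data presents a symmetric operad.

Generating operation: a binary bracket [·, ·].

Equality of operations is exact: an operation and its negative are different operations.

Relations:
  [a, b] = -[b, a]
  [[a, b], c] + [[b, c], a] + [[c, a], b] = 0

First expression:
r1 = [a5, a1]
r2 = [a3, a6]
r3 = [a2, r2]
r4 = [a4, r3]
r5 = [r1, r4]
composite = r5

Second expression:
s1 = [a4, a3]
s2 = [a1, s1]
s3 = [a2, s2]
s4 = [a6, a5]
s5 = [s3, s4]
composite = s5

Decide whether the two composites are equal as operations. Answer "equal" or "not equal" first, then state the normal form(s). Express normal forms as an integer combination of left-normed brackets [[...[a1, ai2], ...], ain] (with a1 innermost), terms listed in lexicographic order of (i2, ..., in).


not equal: they reduce to [[[[[a1, a5], a2], a3], a6], a4] - [[[[[a1, a5], a2], a6], a3], a4] - [[[[[a1, a5], a3], a6], a2], a4] - [[[[[a1, a5], a4], a2], a3], a6] + [[[[[a1, a5], a4], a2], a6], a3] + [[[[[a1, a5], a4], a3], a6], a2] - [[[[[a1, a5], a4], a6], a3], a2] + [[[[[a1, a5], a6], a3], a2], a4] and -[[[[[a1, a3], a4], a2], a5], a6] + [[[[[a1, a3], a4], a2], a6], a5] + [[[[[a1, a4], a3], a2], a5], a6] - [[[[[a1, a4], a3], a2], a6], a5]

The first expression, normalized: [[[[[a1, a5], a2], a3], a6], a4] - [[[[[a1, a5], a2], a6], a3], a4] - [[[[[a1, a5], a3], a6], a2], a4] - [[[[[a1, a5], a4], a2], a3], a6] + [[[[[a1, a5], a4], a2], a6], a3] + [[[[[a1, a5], a4], a3], a6], a2] - [[[[[a1, a5], a4], a6], a3], a2] + [[[[[a1, a5], a6], a3], a2], a4]
The second expression, normalized: -[[[[[a1, a3], a4], a2], a5], a6] + [[[[[a1, a3], a4], a2], a6], a5] + [[[[[a1, a4], a3], a2], a5], a6] - [[[[[a1, a4], a3], a2], a6], a5]
Different reductions; not equal.


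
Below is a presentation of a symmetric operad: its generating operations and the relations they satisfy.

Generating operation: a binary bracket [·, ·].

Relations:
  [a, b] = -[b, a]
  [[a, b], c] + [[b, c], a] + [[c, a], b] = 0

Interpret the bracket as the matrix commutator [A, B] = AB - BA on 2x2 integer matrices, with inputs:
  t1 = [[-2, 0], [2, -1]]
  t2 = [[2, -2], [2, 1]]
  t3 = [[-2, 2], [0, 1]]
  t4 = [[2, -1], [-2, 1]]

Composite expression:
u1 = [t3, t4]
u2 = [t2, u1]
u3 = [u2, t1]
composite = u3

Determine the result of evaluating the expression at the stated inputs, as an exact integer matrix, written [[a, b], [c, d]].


[[-30, -15], [-30, 30]]

[t3, t4] = [[-4, 1], [-6, 4]]
[t2, [t3, t4]] = [[10, -15], [-10, -10]]
[[t2, [t3, t4]], t1] = [[-30, -15], [-30, 30]]


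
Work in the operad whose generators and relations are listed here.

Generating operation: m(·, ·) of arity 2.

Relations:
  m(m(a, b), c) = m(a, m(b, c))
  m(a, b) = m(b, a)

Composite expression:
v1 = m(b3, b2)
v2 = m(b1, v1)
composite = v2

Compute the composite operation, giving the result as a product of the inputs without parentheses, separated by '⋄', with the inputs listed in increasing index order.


b1 ⋄ b2 ⋄ b3


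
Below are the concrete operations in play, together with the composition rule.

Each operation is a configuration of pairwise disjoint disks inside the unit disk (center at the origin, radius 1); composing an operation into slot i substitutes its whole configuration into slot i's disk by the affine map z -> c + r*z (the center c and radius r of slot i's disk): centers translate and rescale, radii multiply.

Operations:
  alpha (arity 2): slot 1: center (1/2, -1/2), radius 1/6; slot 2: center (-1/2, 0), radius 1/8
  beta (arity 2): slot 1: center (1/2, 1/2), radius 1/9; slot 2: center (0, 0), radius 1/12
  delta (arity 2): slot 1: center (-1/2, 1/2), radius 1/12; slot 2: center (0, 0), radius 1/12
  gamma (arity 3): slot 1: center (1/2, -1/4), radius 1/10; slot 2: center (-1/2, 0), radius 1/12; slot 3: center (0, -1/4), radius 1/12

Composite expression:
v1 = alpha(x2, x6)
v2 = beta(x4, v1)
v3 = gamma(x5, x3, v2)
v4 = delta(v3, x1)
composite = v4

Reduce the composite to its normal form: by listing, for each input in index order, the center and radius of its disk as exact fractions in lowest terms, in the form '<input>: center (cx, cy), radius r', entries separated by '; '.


x1: center (0, 0), radius 1/12; x2: center (-1727/3456, 1655/3456), radius 1/10368; x3: center (-13/24, 1/2), radius 1/144; x4: center (-143/288, 139/288), radius 1/1296; x5: center (-11/24, 23/48), radius 1/120; x6: center (-1729/3456, 23/48), radius 1/13824

Only the slot chain above each x matters under delta; compose those maps.
for x5, the 2-step affine chain lands on center (-11/24, 23/48), radius 1/120
for x3, the 2-step affine chain lands on center (-13/24, 1/2), radius 1/144
for x4, the 3-step affine chain lands on center (-143/288, 139/288), radius 1/1296
for x2, the 4-step affine chain lands on center (-1727/3456, 1655/3456), radius 1/10368
for x6, the 4-step affine chain lands on center (-1729/3456, 23/48), radius 1/13824
for x1, the 1-step affine chain lands on center (0, 0), radius 1/12


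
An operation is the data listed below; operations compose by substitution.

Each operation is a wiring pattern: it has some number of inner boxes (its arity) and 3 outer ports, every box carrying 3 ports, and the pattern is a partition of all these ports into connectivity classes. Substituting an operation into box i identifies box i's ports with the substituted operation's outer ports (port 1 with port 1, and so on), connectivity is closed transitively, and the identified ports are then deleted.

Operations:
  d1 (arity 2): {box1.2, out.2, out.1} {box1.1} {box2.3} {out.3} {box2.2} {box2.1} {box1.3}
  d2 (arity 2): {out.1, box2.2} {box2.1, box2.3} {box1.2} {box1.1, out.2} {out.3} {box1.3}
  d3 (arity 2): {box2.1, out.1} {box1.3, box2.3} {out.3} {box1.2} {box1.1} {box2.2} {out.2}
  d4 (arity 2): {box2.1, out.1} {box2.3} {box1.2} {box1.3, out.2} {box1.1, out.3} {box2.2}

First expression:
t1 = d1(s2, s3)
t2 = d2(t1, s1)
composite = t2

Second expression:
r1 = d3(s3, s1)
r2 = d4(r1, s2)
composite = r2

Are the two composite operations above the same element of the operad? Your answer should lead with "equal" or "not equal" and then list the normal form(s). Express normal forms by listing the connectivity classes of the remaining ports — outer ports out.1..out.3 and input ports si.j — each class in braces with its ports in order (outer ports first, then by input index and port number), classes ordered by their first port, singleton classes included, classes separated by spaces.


not equal: they reduce to {out.1, s1.2} {out.2, s2.2} {out.3} {s1.1, s1.3} {s2.1} {s2.3} {s3.1} {s3.2} {s3.3} and {out.1, s2.1} {out.2} {out.3, s1.1} {s1.2} {s1.3, s3.3} {s2.2} {s2.3} {s3.1} {s3.2}

The first composite normalizes to {out.1, s1.2} {out.2, s2.2} {out.3} {s1.1, s1.3} {s2.1} {s2.3} {s3.1} {s3.2} {s3.3}
The second composite normalizes to {out.1, s2.1} {out.2} {out.3, s1.1} {s1.2} {s1.3, s3.3} {s2.2} {s2.3} {s3.1} {s3.2}
The forms do not match — not equal.


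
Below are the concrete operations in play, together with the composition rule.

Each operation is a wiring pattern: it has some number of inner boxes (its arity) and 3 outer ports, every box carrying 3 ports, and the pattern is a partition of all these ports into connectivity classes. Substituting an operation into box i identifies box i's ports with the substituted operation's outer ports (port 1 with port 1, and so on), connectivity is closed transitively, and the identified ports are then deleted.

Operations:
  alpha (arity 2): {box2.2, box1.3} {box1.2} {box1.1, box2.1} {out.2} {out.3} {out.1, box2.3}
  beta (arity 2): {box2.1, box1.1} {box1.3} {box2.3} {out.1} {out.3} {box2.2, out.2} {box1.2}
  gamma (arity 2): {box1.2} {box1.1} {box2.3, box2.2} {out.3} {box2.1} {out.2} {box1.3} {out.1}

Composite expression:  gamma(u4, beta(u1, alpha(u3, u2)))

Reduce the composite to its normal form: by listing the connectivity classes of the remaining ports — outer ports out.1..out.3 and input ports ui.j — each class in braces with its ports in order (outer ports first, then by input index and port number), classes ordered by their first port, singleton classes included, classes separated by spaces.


{out.1} {out.2} {out.3} {u1.1, u2.3} {u1.2} {u1.3} {u2.1, u3.1} {u2.2, u3.3} {u3.2} {u4.1} {u4.2} {u4.3}

Connectivity passes through glued gamma-boundaries; trace each wire chain.
the subtree at alpha composes to {out.1, u2.3} {out.2} {out.3} {u2.1, u3.1} {u2.2, u3.3} {u3.2} on (u3, u2); out.j = own outer ports
the subtree at beta composes to {out.1} {out.2} {out.3} {u1.1, u2.3} {u1.2} {u1.3} {u2.1, u3.1} {u2.2, u3.3} {u3.2} on (u1, u3, u2); out.j = own outer ports
the subtree at gamma composes to {out.1} {out.2} {out.3} {u1.1, u2.3} {u1.2} {u1.3} {u2.1, u3.1} {u2.2, u3.3} {u3.2} {u4.1} {u4.2} {u4.3} on (u4, u1, u3, u2); out.j = own outer ports


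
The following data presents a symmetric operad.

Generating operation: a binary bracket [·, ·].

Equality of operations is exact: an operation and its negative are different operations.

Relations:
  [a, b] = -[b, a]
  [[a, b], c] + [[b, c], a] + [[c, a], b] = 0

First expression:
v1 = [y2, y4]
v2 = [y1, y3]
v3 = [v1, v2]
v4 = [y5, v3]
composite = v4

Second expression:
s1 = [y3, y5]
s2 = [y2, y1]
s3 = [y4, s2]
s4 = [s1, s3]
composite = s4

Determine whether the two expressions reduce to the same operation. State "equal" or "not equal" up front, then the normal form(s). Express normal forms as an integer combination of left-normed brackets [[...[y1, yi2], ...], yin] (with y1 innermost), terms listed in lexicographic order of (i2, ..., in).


not equal: they reduce to [[[[y1, y3], y2], y4], y5] - [[[[y1, y3], y4], y2], y5] and -[[[[y1, y2], y4], y3], y5] + [[[[y1, y2], y4], y5], y3]

The first composite normalizes to [[[[y1, y3], y2], y4], y5] - [[[[y1, y3], y4], y2], y5]
The second composite normalizes to -[[[[y1, y2], y4], y3], y5] + [[[[y1, y2], y4], y5], y3]
The forms do not match — not equal.


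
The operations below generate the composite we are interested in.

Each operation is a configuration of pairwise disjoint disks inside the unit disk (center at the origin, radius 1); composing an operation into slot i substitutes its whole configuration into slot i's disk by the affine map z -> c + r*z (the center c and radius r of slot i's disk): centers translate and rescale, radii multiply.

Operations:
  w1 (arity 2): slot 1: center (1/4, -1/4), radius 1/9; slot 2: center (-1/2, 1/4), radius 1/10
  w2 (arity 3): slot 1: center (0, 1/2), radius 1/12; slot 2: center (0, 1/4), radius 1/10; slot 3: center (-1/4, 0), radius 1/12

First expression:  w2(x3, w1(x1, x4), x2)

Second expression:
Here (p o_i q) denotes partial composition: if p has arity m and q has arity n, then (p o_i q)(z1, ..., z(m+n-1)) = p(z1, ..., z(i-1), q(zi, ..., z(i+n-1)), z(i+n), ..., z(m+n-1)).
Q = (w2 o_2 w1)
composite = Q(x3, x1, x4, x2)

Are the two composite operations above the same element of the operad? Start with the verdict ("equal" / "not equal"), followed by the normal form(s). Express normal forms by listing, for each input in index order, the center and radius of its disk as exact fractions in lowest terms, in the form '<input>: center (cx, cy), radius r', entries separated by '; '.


Normal form of the first expression: x1: center (1/40, 9/40), radius 1/90; x2: center (-1/4, 0), radius 1/12; x3: center (0, 1/2), radius 1/12; x4: center (-1/20, 11/40), radius 1/100
Normal form of the second expression: x1: center (1/40, 9/40), radius 1/90; x2: center (-1/4, 0), radius 1/12; x3: center (0, 1/2), radius 1/12; x4: center (-1/20, 11/40), radius 1/100
One common form — equal.

equal: each reduces to x1: center (1/40, 9/40), radius 1/90; x2: center (-1/4, 0), radius 1/12; x3: center (0, 1/2), radius 1/12; x4: center (-1/20, 11/40), radius 1/100


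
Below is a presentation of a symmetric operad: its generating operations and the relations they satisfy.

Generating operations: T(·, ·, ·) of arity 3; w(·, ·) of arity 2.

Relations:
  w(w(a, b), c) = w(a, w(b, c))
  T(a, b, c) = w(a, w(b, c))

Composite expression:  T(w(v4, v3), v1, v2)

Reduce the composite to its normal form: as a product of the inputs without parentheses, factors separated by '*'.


v4 * v3 * v1 * v2


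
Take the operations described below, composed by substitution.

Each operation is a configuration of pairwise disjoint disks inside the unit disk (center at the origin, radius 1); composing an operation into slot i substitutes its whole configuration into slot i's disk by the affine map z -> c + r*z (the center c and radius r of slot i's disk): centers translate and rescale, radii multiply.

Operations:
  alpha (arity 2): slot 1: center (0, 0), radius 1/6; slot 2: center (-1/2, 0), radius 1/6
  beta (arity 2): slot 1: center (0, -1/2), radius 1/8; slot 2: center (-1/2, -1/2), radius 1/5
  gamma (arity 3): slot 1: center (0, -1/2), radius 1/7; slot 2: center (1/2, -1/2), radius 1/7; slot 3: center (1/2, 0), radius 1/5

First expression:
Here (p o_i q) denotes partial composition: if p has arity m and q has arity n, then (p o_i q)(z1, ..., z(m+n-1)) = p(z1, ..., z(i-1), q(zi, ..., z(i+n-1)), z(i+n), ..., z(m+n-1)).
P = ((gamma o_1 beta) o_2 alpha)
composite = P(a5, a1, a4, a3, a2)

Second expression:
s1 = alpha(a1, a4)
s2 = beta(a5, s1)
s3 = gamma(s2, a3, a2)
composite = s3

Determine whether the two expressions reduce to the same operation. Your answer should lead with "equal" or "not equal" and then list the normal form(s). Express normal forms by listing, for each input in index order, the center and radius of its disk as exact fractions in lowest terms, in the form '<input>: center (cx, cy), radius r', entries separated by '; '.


equal — both sides give a1: center (-1/14, -4/7), radius 1/210; a2: center (1/2, 0), radius 1/5; a3: center (1/2, -1/2), radius 1/7; a4: center (-3/35, -4/7), radius 1/210; a5: center (0, -4/7), radius 1/56


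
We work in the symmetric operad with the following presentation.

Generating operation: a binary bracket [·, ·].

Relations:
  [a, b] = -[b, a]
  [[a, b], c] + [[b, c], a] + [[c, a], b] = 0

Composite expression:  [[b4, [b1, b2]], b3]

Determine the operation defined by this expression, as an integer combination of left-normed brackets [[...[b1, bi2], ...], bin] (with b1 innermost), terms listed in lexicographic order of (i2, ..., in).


-[[[b1, b2], b4], b3]


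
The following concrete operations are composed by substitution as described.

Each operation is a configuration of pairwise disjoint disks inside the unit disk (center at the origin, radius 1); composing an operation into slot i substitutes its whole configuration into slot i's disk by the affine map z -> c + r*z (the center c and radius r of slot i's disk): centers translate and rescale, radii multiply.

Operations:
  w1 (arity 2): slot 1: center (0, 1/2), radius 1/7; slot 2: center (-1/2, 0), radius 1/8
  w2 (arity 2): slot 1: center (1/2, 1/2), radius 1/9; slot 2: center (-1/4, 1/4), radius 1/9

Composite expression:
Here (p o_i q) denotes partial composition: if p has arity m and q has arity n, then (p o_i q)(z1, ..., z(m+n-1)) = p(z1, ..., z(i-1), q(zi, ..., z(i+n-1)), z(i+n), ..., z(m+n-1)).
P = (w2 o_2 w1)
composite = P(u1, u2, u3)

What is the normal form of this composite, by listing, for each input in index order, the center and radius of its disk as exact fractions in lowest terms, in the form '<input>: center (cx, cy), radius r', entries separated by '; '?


u1: center (1/2, 1/2), radius 1/9; u2: center (-1/4, 11/36), radius 1/63; u3: center (-11/36, 1/4), radius 1/72


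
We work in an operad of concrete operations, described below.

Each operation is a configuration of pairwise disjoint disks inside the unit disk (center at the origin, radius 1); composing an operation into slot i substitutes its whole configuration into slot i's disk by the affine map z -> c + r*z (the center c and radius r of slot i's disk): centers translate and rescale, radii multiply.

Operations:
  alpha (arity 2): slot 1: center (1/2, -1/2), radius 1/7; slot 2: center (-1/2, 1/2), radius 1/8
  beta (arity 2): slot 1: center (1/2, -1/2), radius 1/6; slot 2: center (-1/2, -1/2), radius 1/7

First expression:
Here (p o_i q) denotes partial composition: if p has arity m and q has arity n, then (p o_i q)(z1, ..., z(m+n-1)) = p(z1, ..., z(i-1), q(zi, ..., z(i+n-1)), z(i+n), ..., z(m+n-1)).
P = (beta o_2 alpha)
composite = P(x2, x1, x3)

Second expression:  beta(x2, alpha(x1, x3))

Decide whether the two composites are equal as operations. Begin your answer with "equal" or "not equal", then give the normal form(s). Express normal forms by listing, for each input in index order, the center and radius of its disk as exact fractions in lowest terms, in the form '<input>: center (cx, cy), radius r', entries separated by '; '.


equal; both compose to x1: center (-3/7, -4/7), radius 1/49; x2: center (1/2, -1/2), radius 1/6; x3: center (-4/7, -3/7), radius 1/56

In normal form, the first expression is x1: center (-3/7, -4/7), radius 1/49; x2: center (1/2, -1/2), radius 1/6; x3: center (-4/7, -3/7), radius 1/56
In normal form, the second expression is x1: center (-3/7, -4/7), radius 1/49; x2: center (1/2, -1/2), radius 1/6; x3: center (-4/7, -3/7), radius 1/56
Identical normal forms: equal.


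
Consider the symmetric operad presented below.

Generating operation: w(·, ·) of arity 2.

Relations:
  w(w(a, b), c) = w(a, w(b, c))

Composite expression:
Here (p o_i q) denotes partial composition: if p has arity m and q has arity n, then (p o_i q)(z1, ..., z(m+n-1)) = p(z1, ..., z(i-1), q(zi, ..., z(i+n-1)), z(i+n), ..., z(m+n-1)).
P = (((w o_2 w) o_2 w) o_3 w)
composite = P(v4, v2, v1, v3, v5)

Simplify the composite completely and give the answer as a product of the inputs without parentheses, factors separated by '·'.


v4 · v2 · v1 · v3 · v5

Key point: w is associative — brackets drop, the v-order remains.
w(v1, v3) spells out as v1 · v3
w(v2, w(v1, v3)) spells out as v2 · v1 · v3
w(w(v2, w(v1, v3)), v5) spells out as v2 · v1 · v3 · v5
w(v4, w(w(v2, w(v1, v3)), v5)) spells out as v4 · v2 · v1 · v3 · v5


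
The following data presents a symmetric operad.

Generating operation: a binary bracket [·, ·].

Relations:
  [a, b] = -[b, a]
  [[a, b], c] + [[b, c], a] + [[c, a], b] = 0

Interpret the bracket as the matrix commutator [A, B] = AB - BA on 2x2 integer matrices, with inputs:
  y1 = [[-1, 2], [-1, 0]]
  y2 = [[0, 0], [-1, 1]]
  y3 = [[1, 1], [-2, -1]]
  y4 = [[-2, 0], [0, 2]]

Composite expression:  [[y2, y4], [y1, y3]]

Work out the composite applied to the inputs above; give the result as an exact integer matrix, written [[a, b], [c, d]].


[[20, 0], [-24, -20]]


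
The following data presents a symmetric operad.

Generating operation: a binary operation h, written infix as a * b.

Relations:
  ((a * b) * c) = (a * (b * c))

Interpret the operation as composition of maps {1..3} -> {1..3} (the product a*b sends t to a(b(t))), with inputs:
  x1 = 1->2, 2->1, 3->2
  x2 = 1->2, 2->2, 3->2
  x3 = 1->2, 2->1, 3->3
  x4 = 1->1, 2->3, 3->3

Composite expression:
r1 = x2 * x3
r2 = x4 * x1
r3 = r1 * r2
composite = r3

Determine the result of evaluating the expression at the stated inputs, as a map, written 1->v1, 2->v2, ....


1->2, 2->2, 3->2

(x2 * x3) = 1->2, 2->2, 3->2
(x4 * x1) = 1->3, 2->1, 3->3
((x2 * x3) * (x4 * x1)) = 1->2, 2->2, 3->2


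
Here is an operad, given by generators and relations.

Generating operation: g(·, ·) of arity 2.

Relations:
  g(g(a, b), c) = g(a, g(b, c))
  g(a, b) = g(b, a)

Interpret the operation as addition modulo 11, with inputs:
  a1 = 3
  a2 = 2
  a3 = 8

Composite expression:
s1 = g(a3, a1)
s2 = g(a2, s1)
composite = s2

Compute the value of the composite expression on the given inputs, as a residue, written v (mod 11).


2 (mod 11)

g(a3, a1) = 0
g(a2, g(a3, a1)) = 2


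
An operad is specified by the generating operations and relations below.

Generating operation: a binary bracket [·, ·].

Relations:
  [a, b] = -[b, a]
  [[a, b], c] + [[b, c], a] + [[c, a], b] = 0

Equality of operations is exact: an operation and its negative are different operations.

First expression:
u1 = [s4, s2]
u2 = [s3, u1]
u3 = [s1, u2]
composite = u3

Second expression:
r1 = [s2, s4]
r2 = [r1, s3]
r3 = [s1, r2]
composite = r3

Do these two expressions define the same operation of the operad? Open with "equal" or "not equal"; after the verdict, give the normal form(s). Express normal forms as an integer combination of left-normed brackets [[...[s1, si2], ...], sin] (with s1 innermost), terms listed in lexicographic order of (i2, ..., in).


The first composite normalizes to [[[s1, s2], s4], s3] - [[[s1, s3], s2], s4] + [[[s1, s3], s4], s2] - [[[s1, s4], s2], s3]
The second composite normalizes to [[[s1, s2], s4], s3] - [[[s1, s3], s2], s4] + [[[s1, s3], s4], s2] - [[[s1, s4], s2], s3]
Both agree, so they are equal.

equal; both compose to [[[s1, s2], s4], s3] - [[[s1, s3], s2], s4] + [[[s1, s3], s4], s2] - [[[s1, s4], s2], s3]


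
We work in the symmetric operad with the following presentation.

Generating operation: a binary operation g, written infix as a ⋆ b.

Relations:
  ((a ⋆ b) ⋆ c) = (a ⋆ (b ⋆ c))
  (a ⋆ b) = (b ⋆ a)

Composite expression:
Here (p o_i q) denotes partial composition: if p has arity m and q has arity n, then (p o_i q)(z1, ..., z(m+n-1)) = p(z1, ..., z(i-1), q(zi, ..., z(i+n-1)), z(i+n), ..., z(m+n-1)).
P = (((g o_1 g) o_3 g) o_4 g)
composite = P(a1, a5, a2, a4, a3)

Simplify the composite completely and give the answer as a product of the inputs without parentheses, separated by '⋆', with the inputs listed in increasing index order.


a1 ⋆ a2 ⋆ a3 ⋆ a4 ⋆ a5

Both nesting and order wash out for g; what remains is which a's occur.
(a1 ⋆ a5) spells out as a1 ⋆ a5
(a4 ⋆ a3) spells out as a4 ⋆ a3
(a2 ⋆ (a4 ⋆ a3)) spells out as a2 ⋆ a4 ⋆ a3
((a1 ⋆ a5) ⋆ (a2 ⋆ (a4 ⋆ a3))) spells out as a1 ⋆ a5 ⋆ a2 ⋆ a4 ⋆ a3
rearranged into index order: a1 ⋆ a2 ⋆ a3 ⋆ a4 ⋆ a5
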